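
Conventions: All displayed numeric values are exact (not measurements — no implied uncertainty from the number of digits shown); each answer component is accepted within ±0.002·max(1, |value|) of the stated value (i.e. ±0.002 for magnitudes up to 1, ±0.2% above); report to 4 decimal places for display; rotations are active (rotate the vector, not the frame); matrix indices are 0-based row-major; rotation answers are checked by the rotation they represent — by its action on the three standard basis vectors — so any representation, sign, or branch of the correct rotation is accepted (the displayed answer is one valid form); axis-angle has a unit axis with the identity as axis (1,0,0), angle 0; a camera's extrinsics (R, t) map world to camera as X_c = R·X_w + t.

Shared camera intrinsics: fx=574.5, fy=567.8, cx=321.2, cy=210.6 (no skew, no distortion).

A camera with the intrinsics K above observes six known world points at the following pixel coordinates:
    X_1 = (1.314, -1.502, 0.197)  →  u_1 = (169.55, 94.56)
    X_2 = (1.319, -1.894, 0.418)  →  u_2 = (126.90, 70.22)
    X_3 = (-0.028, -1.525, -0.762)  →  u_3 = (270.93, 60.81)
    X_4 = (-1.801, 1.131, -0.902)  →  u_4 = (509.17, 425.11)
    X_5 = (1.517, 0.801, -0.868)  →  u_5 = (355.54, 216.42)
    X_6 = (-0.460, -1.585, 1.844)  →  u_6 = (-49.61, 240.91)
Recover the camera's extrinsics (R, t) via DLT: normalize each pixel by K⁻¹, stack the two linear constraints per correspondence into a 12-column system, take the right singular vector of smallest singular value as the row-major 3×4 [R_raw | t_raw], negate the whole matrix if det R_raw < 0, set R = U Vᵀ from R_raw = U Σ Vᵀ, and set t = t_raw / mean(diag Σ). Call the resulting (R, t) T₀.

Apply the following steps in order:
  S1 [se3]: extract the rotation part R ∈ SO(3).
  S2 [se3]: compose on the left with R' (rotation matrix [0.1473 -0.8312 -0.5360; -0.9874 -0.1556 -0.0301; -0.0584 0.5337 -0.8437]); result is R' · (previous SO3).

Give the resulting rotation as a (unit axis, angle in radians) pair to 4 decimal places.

source (pnp_recover): camera pose = R=[-0.2130 0.4453 -0.8697; -0.3544 0.7942 0.4935; 0.9105 0.4134 -0.0114], t=(-0.3800, 0.4000, 5.1101)
after S1 (rot_of_se3): [-0.2130 0.4453 -0.8697; -0.3544 0.7942 0.4935; 0.9105 0.4134 -0.0114]
after S2 (compose_so3): [-0.2248 -0.8162 -0.5323; 0.2381 -0.5757 0.7822; -0.9449 0.0491 0.3238]

rotation (axis_angle) = ((-0.5435, 0.3059, 0.7817), 2.4015)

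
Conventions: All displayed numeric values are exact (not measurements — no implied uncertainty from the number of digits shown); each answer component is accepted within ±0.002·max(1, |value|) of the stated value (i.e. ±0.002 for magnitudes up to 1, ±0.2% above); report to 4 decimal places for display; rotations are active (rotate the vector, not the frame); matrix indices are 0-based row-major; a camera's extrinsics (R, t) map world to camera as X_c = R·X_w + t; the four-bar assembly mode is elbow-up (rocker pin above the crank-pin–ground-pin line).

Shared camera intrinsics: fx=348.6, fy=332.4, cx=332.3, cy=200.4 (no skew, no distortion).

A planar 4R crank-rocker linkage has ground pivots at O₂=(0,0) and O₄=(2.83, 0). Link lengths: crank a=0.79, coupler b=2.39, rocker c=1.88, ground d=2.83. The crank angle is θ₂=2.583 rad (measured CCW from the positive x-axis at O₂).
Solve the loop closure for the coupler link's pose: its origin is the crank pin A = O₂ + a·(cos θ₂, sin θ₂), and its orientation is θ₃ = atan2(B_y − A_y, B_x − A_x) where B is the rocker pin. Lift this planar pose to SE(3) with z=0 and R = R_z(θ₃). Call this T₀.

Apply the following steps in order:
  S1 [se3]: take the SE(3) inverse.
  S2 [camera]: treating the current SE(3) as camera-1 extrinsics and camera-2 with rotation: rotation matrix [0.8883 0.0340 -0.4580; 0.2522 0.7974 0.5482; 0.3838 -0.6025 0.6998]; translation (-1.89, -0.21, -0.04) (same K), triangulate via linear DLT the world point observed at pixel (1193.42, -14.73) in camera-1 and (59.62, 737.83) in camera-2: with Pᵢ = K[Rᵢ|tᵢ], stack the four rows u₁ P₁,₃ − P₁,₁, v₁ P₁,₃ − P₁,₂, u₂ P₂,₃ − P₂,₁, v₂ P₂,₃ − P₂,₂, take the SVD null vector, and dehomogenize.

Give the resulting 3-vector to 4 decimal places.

result = (1.8324, 0.7892, 0.9906)

source (fourbar_fk): coupler pose = R=[0.9198 -0.3924 0.0000; 0.3924 0.9198 0.0000; 0.0000 0.0000 1.0000], t=(-0.6699, 0.4187, 0.0000)
after S1 (invert_se3): R=[0.9198 0.3924 0.0000; -0.3924 0.9198 0.0000; 0.0000 0.0000 1.0000], t=(0.4519, -0.6480, 0.0000)
after S2 (triangulate): (1.8324, 0.7892, 0.9906)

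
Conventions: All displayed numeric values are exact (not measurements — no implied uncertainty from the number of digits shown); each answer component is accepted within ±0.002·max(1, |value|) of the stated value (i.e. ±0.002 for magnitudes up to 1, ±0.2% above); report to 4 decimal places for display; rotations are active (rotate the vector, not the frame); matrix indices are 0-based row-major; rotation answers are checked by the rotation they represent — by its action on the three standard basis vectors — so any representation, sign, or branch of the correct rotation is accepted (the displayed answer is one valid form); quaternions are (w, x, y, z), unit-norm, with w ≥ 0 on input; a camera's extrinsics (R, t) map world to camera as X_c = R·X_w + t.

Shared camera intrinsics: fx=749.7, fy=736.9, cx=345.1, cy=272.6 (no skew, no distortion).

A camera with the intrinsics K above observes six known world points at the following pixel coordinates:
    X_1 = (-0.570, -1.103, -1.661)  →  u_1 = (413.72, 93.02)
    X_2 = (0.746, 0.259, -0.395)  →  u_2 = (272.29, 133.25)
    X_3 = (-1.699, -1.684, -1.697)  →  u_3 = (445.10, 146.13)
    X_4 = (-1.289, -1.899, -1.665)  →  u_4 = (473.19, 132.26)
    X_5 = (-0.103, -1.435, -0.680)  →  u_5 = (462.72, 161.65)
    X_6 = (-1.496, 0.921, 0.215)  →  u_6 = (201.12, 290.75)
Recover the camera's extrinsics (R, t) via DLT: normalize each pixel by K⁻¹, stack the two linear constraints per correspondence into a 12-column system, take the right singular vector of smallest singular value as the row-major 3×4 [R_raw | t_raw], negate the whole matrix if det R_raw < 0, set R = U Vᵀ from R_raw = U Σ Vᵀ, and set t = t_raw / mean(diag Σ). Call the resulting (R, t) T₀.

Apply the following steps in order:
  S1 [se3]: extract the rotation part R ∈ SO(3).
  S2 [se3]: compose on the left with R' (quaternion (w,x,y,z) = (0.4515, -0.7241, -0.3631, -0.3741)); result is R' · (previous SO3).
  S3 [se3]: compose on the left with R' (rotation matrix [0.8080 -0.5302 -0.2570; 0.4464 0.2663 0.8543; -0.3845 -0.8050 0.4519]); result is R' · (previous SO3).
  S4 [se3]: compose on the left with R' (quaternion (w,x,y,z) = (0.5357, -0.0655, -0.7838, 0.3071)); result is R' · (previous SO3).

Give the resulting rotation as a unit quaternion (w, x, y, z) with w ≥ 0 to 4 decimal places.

rotation (quat) = (0.1675, 0.2099, -0.2262, -0.9363)

source (pnp_recover): camera pose = R=[0.1032 -0.9946 -0.0063; -0.3113 -0.0383 0.9495; -0.9447 -0.0960 -0.3136], t=(-0.3701, -0.4501, 6.2505)
after S1 (rot_of_se3): [0.1032 -0.9946 -0.0063; -0.3113 -0.0383 0.9495; -0.9447 -0.0960 -0.3136]
after S2 (compose_so3): [-0.4239 -0.5076 0.7501; -0.7527 -0.2633 -0.6035; 0.5038 -0.8204 -0.2704]
after S3 (compose_so3): [-0.0729 -0.0597 0.9955; 0.0407 -0.9976 -0.0569; 0.9965 0.0364 0.0752]
after S4 (compose_so3): [-0.8558 0.2187 -0.4688; -0.4086 -0.8416 0.3533; -0.3173 0.4939 0.8096]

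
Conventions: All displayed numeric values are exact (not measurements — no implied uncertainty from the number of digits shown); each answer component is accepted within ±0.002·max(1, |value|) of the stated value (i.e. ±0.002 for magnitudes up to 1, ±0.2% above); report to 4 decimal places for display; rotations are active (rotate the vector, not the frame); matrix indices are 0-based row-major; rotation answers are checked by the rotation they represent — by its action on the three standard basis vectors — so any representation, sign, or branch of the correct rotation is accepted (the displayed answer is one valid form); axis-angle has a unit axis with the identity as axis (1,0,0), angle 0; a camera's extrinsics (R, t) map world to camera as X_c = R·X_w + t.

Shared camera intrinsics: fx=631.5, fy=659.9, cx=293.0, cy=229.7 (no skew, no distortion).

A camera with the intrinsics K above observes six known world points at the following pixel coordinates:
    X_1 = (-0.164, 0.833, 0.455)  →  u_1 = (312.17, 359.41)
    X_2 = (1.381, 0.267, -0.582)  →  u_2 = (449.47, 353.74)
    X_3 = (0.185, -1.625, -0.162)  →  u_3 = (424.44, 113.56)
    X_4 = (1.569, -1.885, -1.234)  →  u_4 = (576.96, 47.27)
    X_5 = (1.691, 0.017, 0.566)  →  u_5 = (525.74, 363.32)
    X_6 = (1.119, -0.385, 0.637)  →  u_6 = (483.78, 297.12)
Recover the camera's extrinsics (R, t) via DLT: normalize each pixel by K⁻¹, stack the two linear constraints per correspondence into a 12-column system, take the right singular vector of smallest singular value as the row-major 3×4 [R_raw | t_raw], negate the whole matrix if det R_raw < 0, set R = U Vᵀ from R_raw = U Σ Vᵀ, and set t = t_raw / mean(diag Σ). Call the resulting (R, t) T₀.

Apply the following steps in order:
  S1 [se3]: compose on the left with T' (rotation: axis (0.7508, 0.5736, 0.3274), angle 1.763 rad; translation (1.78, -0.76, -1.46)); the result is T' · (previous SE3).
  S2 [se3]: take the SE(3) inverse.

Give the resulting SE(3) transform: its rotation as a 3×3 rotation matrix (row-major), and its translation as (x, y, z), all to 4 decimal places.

source (pnp_recover): camera pose = R=[0.7818 -0.4267 0.4547; 0.3061 0.8979 0.3162; -0.5432 -0.1080 0.8326], t=(0.4700, 0.4100, 5.9900)
after S1 (compose_se3): R=[-0.0307 -0.1255 0.9916; 0.9926 -0.1201 0.0155; 0.1172 0.9848 0.1282], t=(7.2109, -3.3604, -1.5721)
after S2 (invert_se3): R=[-0.0307 0.9926 0.1172; -0.1255 -0.1201 0.9848; 0.9916 0.0155 0.1282], t=(3.7410, 2.0493, -6.8968)

rotation (matrix) = ((-0.0307, 0.9926, 0.1172), (-0.1255, -0.1201, 0.9848), (0.9916, 0.0155, 0.1282)), translation = (3.7410, 2.0493, -6.8968)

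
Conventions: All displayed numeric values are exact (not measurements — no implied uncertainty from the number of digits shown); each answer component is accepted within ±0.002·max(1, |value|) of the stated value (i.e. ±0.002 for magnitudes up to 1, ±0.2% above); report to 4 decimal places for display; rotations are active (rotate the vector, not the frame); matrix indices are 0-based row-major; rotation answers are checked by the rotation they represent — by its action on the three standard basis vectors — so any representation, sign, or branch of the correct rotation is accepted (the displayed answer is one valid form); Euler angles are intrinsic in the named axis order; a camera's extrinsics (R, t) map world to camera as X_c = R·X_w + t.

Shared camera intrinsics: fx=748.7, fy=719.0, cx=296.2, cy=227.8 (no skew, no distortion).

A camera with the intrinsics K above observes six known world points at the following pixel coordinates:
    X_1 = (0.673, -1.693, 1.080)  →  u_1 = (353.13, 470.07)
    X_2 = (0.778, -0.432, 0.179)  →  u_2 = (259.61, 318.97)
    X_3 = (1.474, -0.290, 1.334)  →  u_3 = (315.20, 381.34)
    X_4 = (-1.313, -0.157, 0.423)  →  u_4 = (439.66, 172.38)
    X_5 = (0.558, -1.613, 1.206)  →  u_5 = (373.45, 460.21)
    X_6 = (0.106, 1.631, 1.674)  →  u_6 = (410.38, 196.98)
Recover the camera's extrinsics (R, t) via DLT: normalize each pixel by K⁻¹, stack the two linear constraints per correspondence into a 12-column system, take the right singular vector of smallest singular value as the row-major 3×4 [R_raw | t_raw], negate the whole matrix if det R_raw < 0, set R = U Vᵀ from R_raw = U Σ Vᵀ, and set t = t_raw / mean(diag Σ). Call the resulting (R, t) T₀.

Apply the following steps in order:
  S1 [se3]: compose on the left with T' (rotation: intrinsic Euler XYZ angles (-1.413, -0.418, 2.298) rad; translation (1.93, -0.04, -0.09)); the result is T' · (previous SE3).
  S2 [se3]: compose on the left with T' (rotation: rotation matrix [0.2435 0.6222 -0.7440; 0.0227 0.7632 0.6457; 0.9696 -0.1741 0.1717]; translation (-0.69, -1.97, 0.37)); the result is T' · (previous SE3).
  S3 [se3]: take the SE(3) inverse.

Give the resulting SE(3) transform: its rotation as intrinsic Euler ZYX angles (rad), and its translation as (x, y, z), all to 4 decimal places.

rotation (euler_zyx) = (2.0947, -0.0549, -2.9815), translation = (-1.6803, -3.3497, -0.7923)

source (pnp_recover): camera pose = R=[-0.5915 0.0000 0.8063; 0.5743 -0.7019 0.4213; 0.5660 0.7123 0.4152], t=(-0.0099, 0.0200, 6.4601)
after S1 (compose_se3): R=[-0.2625 0.1901 -0.9460; 0.3670 0.9264 0.0843; 0.8924 -0.3251 -0.3129], t=(-0.7000, 5.7840, 0.8577)
after S2 (compose_se3): R=[-0.4995 0.8646 0.0549; 0.8504 0.5014 -0.1592; -0.1652 -0.0328 -0.9857], t=(2.1003, 2.9824, -1.1685)
after S3 (invert_se3): R=[-0.4995 0.8504 -0.1652; 0.8646 0.5014 -0.0328; 0.0549 -0.1592 -0.9857], t=(-1.6803, -3.3497, -0.7923)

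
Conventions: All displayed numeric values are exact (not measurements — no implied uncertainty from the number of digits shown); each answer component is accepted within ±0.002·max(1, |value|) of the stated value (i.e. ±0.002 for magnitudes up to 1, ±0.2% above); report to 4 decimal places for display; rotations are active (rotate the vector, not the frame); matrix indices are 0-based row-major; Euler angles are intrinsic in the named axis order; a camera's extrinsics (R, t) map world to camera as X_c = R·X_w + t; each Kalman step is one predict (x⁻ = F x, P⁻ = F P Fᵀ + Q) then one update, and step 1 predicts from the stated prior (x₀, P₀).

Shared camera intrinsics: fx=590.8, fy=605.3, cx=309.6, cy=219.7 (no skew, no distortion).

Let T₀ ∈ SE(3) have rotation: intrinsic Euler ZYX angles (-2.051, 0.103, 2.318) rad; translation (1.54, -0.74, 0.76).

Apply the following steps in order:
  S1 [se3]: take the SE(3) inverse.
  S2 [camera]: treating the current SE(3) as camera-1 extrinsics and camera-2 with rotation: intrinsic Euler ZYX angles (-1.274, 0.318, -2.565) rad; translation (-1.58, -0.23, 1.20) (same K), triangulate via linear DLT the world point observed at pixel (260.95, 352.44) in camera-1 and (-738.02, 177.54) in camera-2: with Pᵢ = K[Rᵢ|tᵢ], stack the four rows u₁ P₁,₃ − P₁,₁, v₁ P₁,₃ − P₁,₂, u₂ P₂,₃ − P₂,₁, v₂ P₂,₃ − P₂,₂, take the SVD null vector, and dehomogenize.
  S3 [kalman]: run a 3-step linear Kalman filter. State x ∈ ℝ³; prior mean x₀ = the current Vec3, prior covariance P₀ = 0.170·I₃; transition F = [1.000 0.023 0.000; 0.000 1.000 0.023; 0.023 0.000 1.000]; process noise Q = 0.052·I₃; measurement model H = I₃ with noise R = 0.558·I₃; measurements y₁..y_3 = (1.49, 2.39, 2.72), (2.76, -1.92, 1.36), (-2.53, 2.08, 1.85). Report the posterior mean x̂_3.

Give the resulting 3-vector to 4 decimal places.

after S1 (invert_se3): R=[-0.4595 -0.8822 -0.1028; -0.6376 0.2470 0.7297; -0.6183 0.4009 -0.6760], t=(0.1330, 0.6101, 1.7626)
after S2 (triangulate): (-0.5181, 0.7677, -0.6900)
after S3 (kf_track): (-0.0501, 0.8452, 0.9238)

result = (-0.0501, 0.8452, 0.9238)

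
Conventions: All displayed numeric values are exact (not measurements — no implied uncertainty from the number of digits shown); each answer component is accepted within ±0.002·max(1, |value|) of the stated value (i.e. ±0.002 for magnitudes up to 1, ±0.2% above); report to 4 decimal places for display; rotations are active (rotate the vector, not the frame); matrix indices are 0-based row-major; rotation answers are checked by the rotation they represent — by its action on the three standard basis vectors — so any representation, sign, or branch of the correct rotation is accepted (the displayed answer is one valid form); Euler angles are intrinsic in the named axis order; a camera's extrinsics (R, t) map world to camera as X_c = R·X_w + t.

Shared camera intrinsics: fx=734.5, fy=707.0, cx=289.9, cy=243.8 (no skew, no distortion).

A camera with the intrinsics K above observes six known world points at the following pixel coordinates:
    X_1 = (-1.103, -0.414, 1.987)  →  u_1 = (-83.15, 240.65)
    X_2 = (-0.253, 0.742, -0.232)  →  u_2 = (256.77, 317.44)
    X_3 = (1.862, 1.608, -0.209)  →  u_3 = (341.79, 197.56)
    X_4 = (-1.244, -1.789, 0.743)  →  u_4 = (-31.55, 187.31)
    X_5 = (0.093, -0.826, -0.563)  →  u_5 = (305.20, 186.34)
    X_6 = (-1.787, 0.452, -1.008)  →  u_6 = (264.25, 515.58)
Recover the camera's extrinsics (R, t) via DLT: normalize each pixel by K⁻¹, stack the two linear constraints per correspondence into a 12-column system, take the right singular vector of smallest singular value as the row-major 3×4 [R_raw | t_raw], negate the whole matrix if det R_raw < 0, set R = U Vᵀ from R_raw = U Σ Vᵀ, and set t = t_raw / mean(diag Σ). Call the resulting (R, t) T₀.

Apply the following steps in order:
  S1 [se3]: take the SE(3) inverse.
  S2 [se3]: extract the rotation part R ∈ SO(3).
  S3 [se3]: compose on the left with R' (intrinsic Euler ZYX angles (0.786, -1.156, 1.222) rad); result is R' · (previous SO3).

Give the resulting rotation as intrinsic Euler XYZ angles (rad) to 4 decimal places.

rotation (euler_xyz) = (0.4403, -0.4694, 1.9494)

source (pnp_recover): camera pose = R=[0.3901 0.0381 -0.9200; -0.7724 0.5574 -0.3044; 0.5012 0.8294 0.2469], t=(-0.4200, -0.0400, 5.7099)
after S1 (invert_se3): R=[0.3901 -0.7724 0.5012; 0.0381 0.5574 0.8294; -0.9200 -0.3044 0.2469], t=(-2.7287, -4.6974, -1.8082)
after S2 (rot_of_se3): [0.3901 -0.7724 0.5012; 0.0381 0.5574 0.8294; -0.9200 -0.3044 0.2469]
after S3 (compose_so3): [-0.3297 -0.8287 -0.4523; 0.9118 -0.1553 -0.3801; 0.2447 -0.5378 0.8068]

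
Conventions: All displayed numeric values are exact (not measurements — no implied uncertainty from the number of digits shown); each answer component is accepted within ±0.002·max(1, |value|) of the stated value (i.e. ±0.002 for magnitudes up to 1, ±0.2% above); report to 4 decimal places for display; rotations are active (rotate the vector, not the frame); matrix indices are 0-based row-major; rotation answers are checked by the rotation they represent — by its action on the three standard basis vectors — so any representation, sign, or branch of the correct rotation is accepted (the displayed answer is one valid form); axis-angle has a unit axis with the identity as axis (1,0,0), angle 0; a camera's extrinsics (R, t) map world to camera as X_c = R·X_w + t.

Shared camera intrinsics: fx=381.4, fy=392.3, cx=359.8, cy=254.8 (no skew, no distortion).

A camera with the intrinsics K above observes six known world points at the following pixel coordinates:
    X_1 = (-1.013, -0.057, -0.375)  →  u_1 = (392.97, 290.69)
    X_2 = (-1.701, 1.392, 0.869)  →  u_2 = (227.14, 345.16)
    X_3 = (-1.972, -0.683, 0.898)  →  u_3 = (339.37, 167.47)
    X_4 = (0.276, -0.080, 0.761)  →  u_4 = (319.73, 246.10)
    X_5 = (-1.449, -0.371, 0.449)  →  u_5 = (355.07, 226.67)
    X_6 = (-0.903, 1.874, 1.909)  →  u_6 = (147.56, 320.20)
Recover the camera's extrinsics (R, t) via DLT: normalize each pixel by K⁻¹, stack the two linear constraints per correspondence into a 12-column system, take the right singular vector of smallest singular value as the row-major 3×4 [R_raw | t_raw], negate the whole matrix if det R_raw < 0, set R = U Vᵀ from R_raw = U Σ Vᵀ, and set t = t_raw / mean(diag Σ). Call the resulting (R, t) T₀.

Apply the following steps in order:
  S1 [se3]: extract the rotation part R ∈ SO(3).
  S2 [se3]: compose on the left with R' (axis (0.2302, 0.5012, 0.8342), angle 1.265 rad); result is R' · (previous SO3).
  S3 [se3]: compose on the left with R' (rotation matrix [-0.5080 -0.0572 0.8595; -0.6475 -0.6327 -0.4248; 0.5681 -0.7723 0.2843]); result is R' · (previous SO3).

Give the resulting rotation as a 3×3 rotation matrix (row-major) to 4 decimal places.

source (pnp_recover): camera pose = R=[-0.0919 -0.5524 -0.8285; 0.0645 0.8270 -0.5586; 0.9937 -0.1047 -0.0404], t=(-0.0200, 0.3400, 5.7601)
after S1 (rot_of_se3): [-0.0919 -0.5524 -0.8285; 0.0645 0.8270 -0.5586; 0.9937 -0.1047 -0.0404]
after S2 (compose_so3): [0.5311 -0.8420 0.0945; 0.0225 -0.0975 -0.9950; 0.8470 0.5306 -0.0329]
after S3 (compose_so3): [0.4569 0.8893 -0.0193; -0.7179 0.3815 0.5823; 0.5252 -0.2522 0.8127]

rotation (matrix) = ((0.4569, 0.8893, -0.0193), (-0.7179, 0.3815, 0.5823), (0.5252, -0.2522, 0.8127))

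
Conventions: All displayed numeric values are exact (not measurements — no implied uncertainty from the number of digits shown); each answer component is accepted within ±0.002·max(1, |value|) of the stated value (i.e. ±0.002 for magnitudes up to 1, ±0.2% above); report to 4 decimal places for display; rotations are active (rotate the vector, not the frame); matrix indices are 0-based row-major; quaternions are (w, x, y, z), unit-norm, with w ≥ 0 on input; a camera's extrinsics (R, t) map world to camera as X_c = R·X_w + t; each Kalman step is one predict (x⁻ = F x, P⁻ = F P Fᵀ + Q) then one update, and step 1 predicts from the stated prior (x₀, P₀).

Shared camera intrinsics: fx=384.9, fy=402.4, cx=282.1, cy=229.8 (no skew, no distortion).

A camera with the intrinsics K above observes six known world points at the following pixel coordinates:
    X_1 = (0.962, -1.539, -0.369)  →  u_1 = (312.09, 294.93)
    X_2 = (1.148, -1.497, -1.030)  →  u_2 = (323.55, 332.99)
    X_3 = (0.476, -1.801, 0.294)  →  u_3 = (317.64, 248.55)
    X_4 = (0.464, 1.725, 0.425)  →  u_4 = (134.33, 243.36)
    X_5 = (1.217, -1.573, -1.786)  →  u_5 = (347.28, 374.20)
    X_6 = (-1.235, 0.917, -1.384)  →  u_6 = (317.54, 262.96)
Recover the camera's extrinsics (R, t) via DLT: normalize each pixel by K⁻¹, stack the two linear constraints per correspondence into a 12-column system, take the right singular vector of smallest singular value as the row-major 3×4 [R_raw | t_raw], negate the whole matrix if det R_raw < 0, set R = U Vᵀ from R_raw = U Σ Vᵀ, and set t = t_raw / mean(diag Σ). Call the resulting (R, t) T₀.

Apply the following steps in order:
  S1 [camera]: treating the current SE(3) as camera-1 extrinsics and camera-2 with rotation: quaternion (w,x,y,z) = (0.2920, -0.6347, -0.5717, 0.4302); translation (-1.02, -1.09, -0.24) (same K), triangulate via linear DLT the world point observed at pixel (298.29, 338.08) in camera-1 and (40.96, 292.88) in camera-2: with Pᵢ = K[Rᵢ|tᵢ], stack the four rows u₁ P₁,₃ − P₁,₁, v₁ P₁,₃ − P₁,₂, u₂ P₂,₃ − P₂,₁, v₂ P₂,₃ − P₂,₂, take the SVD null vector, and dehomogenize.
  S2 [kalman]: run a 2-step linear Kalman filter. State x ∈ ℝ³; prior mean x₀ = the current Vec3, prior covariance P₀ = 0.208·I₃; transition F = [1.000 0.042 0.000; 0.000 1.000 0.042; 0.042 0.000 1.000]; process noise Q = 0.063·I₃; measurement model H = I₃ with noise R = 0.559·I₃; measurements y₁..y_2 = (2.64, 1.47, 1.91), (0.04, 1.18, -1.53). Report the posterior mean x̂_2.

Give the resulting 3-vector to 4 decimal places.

result = (1.0698, 0.3506, -0.4665)

source (pnp_recover): camera pose = R=[-0.5049 -0.7273 -0.4649; 0.6931 -0.0206 -0.7205; 0.5145 -0.6860 0.5145], t=(-0.2501, 0.1901, 5.7720)
after S1 (triangulate): (0.9616, -0.6687, -1.0936)
after S2 (kf_track): (1.0698, 0.3506, -0.4665)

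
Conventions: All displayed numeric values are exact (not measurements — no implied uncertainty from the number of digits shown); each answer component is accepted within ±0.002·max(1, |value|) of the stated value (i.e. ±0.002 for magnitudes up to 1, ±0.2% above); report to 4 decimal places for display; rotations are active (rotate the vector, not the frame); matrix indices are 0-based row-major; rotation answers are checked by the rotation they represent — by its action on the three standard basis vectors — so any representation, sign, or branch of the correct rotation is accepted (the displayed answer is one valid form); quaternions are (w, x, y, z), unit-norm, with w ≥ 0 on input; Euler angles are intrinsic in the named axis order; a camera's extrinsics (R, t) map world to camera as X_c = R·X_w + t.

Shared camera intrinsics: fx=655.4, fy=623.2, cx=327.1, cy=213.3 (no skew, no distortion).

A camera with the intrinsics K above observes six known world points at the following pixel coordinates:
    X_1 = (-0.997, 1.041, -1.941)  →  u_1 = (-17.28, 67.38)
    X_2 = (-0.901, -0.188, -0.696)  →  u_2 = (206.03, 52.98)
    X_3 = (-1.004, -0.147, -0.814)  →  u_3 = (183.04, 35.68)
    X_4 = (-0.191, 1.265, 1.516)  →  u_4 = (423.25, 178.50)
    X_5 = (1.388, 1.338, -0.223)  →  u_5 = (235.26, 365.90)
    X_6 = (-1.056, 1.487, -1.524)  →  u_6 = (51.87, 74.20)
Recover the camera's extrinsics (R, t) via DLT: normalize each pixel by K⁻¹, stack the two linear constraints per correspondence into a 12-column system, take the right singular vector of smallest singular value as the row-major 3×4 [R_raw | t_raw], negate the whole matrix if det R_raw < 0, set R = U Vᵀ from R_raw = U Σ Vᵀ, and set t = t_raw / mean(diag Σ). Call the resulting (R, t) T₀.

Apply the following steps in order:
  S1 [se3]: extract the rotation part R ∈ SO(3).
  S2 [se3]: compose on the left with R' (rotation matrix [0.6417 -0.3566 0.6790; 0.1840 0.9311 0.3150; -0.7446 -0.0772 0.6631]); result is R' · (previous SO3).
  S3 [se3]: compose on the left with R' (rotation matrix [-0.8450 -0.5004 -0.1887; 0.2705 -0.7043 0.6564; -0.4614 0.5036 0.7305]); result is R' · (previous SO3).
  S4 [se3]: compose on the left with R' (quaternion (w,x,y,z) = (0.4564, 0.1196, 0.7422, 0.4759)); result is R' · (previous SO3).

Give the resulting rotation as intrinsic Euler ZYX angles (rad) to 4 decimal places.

rotation (euler_zyx) = (-0.2455, 0.6756, 1.1584)

source (pnp_recover): camera pose = R=[0.0237 -0.3677 0.9296; 0.9994 -0.0150 -0.0314; 0.0255 0.9298 0.3671], t=(-0.0798, -0.0697, 4.1286)
after S1 (rot_of_se3): [0.0237 -0.3677 0.9296; 0.9994 -0.0150 -0.0314; 0.0255 0.9298 0.3671]
after S2 (compose_so3): [-0.3238 0.4007 0.8570; 0.9429 0.2113 0.2575; -0.0779 0.8915 -0.4463]
after S3 (compose_so3): [-0.1835 -0.6126 -0.7688; -0.8028 0.5447 -0.2424; 0.5673 0.5727 -0.5917]
after S4 (compose_so3): [0.7570 0.6531 0.0205; -0.1896 0.2496 -0.9496; -0.6254 0.7149 0.3128]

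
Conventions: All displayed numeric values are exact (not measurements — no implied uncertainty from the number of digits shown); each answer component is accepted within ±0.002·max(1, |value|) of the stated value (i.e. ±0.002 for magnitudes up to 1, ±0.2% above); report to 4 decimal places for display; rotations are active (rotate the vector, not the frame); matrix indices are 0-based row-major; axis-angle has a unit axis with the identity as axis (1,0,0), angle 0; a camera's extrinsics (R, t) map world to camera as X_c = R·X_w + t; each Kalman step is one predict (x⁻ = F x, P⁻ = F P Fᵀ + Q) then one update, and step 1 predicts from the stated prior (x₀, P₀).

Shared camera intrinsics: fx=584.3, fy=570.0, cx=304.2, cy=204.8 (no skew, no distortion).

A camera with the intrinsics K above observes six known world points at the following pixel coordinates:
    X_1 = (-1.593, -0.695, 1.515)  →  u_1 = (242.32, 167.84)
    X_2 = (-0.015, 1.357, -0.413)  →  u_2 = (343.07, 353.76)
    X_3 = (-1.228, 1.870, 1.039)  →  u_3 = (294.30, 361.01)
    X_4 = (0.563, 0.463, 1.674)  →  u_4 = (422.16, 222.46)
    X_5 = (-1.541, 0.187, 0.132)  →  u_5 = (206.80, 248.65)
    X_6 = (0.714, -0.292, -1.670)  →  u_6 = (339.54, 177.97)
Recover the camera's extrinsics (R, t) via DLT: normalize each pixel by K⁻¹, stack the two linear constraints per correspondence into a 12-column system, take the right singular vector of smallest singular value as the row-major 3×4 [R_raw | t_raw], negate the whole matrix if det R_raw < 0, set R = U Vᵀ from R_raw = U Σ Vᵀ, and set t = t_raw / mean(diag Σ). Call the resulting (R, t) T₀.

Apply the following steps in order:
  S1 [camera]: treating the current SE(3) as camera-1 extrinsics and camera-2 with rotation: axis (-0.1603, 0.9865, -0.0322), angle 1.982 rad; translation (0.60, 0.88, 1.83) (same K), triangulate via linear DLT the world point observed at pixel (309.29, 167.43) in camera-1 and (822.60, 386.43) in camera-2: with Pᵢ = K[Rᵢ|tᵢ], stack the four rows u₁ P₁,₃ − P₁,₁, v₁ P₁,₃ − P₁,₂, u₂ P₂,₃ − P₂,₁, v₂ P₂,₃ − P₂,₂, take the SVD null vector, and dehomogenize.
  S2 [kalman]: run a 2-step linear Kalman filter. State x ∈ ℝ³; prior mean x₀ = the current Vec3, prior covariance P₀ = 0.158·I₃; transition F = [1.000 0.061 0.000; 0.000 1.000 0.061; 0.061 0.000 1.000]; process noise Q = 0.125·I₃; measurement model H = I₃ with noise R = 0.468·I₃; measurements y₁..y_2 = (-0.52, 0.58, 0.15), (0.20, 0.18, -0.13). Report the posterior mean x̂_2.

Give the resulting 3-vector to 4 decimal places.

result = (-0.2326, 0.0601, 0.3316)

source (pnp_recover): camera pose = R=[0.9119 0.2080 0.3538; -0.1814 0.9776 -0.1070; -0.3681 0.0334 0.9292], t=(0.2400, 0.0500, 5.7799)
after S1 (triangulate): (-0.4580, -0.4889, 0.9573)
after S2 (kf_track): (-0.2326, 0.0601, 0.3316)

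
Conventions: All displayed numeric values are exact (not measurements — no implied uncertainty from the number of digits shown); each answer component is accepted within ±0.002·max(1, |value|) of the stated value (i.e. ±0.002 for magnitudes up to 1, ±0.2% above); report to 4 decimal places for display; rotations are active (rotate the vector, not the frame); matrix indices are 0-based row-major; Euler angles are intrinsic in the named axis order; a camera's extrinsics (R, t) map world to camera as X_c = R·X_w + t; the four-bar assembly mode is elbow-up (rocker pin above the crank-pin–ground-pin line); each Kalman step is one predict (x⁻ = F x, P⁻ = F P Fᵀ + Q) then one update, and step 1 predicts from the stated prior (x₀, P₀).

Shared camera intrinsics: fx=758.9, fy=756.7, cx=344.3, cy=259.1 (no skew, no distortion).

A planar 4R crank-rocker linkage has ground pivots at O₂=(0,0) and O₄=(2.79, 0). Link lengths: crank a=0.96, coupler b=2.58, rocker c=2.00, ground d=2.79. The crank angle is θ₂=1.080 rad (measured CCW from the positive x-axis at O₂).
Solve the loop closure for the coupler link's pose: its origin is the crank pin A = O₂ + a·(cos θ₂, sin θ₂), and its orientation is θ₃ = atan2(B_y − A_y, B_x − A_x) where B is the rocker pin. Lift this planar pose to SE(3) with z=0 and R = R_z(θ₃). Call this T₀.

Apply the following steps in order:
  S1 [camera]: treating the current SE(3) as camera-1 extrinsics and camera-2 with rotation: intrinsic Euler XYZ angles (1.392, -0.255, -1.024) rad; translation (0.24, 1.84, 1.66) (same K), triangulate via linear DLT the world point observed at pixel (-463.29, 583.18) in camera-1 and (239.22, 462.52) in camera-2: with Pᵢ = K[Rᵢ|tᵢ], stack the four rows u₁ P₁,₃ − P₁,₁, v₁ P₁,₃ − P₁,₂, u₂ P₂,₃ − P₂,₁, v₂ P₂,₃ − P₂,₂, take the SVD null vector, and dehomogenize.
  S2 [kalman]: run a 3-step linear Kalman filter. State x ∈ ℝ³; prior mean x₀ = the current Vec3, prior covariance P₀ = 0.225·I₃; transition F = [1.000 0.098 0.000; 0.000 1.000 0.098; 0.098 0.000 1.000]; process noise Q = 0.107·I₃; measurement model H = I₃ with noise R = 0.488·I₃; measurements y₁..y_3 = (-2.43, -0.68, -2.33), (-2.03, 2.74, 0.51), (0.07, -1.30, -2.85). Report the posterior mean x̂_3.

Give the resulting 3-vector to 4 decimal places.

source (fourbar_fk): coupler pose = R=[0.8946 -0.4469 0.0000; 0.4469 0.8946 0.0000; 0.0000 0.0000 1.0000], t=(0.4525, 0.8467, 0.0000)
after S1 (triangulate): (-1.8068, 0.6006, 1.3459)
after S2 (kf_track): (-1.2570, 0.1870, -1.2389)

result = (-1.2570, 0.1870, -1.2389)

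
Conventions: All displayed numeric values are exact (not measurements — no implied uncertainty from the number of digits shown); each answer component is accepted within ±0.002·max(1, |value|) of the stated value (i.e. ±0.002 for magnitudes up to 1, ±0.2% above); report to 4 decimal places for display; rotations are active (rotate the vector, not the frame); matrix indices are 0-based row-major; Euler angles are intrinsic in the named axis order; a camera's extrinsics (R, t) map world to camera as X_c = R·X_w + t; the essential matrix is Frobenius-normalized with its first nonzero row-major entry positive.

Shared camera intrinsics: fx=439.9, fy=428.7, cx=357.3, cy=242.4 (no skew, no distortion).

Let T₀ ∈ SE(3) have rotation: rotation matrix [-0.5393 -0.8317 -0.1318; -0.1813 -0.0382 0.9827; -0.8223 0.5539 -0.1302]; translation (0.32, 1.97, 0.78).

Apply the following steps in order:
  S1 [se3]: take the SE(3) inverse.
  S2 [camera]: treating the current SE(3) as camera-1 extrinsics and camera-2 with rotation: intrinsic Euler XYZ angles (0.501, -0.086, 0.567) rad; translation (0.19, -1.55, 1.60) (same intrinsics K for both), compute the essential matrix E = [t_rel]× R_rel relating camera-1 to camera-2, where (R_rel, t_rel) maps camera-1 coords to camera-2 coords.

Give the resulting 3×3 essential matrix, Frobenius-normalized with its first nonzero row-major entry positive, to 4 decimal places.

after S1 (invert_se3): R=[-0.5393 -0.1813 -0.8223; -0.8317 -0.0382 0.5539; -0.1318 0.9827 -0.1302], t=(1.1712, -0.0907, -1.7922)
after S2 (essential): [0.0463 0.4399 -0.5318; -0.3376 -0.4704 -0.4011; -0.0209 0.0511 -0.1500]

matrix = [0.0463 0.4399 -0.5318; -0.3376 -0.4704 -0.4011; -0.0209 0.0511 -0.1500]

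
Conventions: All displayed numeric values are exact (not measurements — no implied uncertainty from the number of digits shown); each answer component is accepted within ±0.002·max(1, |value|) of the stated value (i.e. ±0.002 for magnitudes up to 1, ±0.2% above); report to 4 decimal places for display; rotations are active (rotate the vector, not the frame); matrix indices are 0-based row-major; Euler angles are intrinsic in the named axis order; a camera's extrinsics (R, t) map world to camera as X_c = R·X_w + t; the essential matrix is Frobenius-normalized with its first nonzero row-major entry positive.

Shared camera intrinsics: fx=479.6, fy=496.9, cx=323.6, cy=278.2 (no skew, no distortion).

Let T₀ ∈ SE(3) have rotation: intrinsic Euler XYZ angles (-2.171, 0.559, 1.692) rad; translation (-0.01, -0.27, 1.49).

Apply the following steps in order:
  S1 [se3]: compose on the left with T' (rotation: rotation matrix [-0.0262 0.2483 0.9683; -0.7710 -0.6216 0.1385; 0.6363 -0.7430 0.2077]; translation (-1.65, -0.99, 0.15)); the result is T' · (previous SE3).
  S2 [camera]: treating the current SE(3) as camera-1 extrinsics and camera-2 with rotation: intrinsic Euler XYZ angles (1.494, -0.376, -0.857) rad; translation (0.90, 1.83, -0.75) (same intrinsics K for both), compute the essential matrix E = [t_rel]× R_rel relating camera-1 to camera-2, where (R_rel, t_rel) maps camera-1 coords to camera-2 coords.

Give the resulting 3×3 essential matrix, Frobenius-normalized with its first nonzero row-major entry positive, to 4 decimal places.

after S1 (compose_se3): R=[-0.9517 -0.0444 -0.3039; 0.2762 0.3090 -0.9101; 0.1343 -0.9500 -0.2818], t=(-0.2740, -0.6081, 0.6537)
after S2 (essential): [0.3900 -0.0133 -0.4232; -0.2509 0.0026 0.3265; 0.5232 -0.1296 0.4567]

matrix = [0.3900 -0.0133 -0.4232; -0.2509 0.0026 0.3265; 0.5232 -0.1296 0.4567]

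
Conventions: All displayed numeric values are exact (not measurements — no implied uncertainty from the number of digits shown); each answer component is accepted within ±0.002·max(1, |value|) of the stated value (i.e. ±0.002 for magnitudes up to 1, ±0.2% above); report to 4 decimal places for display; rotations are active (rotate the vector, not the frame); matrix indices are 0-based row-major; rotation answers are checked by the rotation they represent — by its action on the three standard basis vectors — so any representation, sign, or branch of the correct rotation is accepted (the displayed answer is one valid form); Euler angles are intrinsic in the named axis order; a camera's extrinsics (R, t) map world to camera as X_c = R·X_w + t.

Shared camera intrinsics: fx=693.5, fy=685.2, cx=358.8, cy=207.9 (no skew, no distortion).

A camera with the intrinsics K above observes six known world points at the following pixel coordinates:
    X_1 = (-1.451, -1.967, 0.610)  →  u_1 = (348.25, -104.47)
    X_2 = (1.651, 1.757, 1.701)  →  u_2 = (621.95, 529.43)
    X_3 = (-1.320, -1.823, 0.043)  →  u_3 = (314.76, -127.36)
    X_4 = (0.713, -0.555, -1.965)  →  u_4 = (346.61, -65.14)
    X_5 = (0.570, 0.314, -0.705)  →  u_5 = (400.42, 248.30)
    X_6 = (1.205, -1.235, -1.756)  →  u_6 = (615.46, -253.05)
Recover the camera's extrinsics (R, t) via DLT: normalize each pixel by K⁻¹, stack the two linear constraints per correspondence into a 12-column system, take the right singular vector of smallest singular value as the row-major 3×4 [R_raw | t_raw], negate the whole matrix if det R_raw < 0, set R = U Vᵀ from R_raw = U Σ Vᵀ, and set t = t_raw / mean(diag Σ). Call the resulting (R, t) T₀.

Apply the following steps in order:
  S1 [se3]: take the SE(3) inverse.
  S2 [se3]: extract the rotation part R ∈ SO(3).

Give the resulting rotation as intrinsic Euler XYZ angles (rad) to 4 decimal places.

source (pnp_recover): camera pose = R=[0.8115 -0.3203 0.4888; 0.2897 0.9469 0.1395; -0.5075 0.0284 0.8612], t=(0.1700, -0.1801, 4.0098)
after S1 (invert_se3): R=[0.8115 0.2897 -0.5075; -0.3203 0.9469 0.0284; 0.4888 0.1395 0.8612], t=(1.9492, 0.1113, -3.5112)
after S2 (rot_of_se3): [0.8115 0.2897 -0.5075; -0.3203 0.9469 0.0284; 0.4888 0.1395 0.8612]

rotation (euler_xyz) = (-0.0329, -0.5323, -0.3429)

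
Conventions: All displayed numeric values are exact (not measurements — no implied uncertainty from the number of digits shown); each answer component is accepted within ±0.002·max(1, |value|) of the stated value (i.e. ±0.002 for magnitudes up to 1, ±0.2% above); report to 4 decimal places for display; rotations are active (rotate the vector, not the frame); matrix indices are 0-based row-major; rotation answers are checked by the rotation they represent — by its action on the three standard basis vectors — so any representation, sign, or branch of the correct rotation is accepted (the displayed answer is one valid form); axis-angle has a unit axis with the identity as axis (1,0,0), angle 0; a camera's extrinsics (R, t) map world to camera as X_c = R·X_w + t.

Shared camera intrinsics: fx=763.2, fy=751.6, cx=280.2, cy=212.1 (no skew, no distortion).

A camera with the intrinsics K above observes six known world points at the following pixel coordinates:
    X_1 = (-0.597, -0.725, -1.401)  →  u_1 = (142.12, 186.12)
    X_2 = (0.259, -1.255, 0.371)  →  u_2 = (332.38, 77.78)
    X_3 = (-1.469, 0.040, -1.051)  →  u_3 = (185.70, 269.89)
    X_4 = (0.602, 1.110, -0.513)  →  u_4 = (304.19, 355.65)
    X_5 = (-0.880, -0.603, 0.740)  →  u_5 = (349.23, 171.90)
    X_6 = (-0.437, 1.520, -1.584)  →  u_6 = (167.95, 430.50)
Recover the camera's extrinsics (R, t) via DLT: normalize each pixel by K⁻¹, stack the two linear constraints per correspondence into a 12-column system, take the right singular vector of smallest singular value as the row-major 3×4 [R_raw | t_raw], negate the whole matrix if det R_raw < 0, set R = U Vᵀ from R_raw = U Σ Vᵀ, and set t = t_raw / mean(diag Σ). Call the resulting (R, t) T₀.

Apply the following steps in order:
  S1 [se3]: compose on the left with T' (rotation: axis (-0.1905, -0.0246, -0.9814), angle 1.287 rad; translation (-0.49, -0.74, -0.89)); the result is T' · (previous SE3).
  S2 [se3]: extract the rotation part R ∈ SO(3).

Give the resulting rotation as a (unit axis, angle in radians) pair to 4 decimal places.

rotation (axis_angle) = ((0.3313, 0.5574, -0.7613), 1.9683)

source (pnp_recover): camera pose = R=[0.2100 0.2073 0.9555; -0.2041 0.9650 -0.1645; -0.9562 -0.1605 0.2449], t=(0.3200, 0.1000, 6.8103)
after S1 (compose_se3): R=[-0.2349 0.9581 0.1641; -0.4458 0.0438 -0.8940; -0.8638 -0.2832 0.4168], t=(0.4584, 0.3515, 5.7735)
after S2 (rot_of_se3): [-0.2349 0.9581 0.1641; -0.4458 0.0438 -0.8940; -0.8638 -0.2832 0.4168]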